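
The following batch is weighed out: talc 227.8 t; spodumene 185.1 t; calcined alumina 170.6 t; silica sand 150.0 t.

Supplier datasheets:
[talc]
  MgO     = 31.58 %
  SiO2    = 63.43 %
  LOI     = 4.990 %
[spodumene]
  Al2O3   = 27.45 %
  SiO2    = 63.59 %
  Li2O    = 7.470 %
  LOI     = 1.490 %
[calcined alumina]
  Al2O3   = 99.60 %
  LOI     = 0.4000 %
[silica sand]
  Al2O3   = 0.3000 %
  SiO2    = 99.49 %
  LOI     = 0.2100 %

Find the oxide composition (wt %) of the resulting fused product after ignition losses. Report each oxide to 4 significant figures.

Glass mass = 718.4 t (batch 733.5 − LOI 15.12).
Composition: Al2O3 30.79%, MgO 10.01%, SiO2 57.27%, Li2O 1.925%

Mid-chain values appear, rounded to 4 significant digits, when written out; the working math keeps full float precision in all steps. Each reported number carries a single rounding. The derived quantities, which include the four compositions, the totals, ignition loss, net glass mass, yield, are carried in full precision, as given in either problem or answer, starting from the weights on 718.4 t of glass.
Mass of each oxide from the mix:
  Al2O3: 185.1·0.2745 + 170.6·0.9960 + 150.0·0.003000 = 221.2 t
  MgO: 227.8·0.3158 = 71.94 t
  SiO2: 227.8·0.6343 + 185.1·0.6359 + 150.0·0.9949 = 411.4 t
  Li2O: 185.1·0.07470 = 13.83 t
LOI: 227.8·0.04990 + 185.1·0.01490 + 170.6·0.004000 + 150.0·0.002100 = 15.12 t
Glass mass = batch − LOI = 733.5 − 15.12 = 718.4 t (= the summed oxide contributions)
wt % = oxide mass / glass mass × 100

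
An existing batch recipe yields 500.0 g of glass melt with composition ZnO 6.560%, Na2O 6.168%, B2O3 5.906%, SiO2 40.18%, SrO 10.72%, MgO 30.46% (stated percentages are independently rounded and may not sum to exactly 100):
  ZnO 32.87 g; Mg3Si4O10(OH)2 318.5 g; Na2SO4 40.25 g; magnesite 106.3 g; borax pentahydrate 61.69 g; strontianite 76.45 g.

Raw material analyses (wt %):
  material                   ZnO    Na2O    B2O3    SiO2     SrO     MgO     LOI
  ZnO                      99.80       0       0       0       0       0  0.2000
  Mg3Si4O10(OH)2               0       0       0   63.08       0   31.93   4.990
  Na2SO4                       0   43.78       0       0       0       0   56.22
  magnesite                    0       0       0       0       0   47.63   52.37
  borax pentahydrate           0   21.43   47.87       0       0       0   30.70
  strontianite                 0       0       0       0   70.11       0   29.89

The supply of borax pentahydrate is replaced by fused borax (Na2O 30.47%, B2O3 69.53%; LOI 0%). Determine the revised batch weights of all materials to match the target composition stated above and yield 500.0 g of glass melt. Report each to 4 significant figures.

Revised batch per 500.0 g glass melt:
  ZnO: 32.87 g
  Mg3Si4O10(OH)2: 318.5 g
  Na2SO4: 40.88 g
  magnesite: 106.3 g
  fused borax: 42.47 g
  strontianite: 76.45 g
Total batch = 617.5 g; LOI loss = 117.5 g

Values along the way are printed with 4-significant-figure rounding when written out — all internal work runs at exact precision at all times; each reported number is rounded a single time; derived quantities (totals, six oxide percentages, the yield, glass mass, ignition loss) are computed in full float precision from the weighed amounts for 500.0 g of glass, as given in question or answer.
Per-oxide target masses for 500.0 g glass melt:
  ZnO: 6.560% × 500.0 = 32.80 g
  Na2O: 6.168% × 500.0 = 30.84 g
  B2O3: 5.906% × 500.0 = 29.53 g
  SiO2: 40.18% × 500.0 = 200.9 g
  SrO: 10.72% × 500.0 = 53.60 g
  MgO: 30.46% × 500.0 = 152.3 g
Checking each oxide sum per the reported batch figures, versus the basis set out (each sum matches its target mass up to rounding of the answer):
  ZnO: 32.87·0.9980 = 32.80 g (target 32.80 g)
  Na2O: 40.88·0.4378 + 42.47·0.3047 = 30.84 g (target 30.84 g)
  B2O3: 42.47·0.6953 = 29.53 g (target 29.53 g)
  SiO2: 318.5·0.6308 = 200.9 g (target 200.9 g)
  SrO: 76.45·0.7011 = 53.60 g (target 53.60 g)
  MgO: 318.5·0.3193 + 106.3·0.4763 = 152.3 g (target 152.3 g)
Glass-mass bookkeeping: total charge less LOI = 500.0 g (the Σ of target masses is 500.0 g; against the stated basis, 500.0 g — differing by rounding only).
Batch grand total — Σ batch = 617.5 g; LOI removed, Σ of batch·LOI: 117.5 g; glass ÷ batch gives a yield of 80.98%.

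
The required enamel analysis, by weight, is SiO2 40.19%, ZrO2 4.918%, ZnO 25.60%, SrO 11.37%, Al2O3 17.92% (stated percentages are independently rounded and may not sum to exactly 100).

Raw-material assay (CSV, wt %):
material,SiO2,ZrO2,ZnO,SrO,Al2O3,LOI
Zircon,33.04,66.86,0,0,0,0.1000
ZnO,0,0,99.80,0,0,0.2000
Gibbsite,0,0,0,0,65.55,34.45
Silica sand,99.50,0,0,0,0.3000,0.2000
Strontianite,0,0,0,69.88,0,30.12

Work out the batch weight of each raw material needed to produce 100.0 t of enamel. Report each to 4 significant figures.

The whole derivation runs at full precision through the solve. Rounding to 4 significant digits governs each working value as displayed — a single rounding finalizes every reported result — the derived quantities, which include the yield, the totals, ignition loss, five oxide percentages, net glass mass, are computed at full precision, as they appear in either problem or answer, from the weighed amounts on 100.0 t of glass.
Target masses of each oxide per 100.0 t enamel:
  SiO2: 40.19% × 100.0 = 40.19 t
  ZrO2: 4.918% × 100.0 = 4.918 t
  ZnO: 25.60% × 100.0 = 25.60 t
  SrO: 11.37% × 100.0 = 11.37 t
  Al2O3: 17.92% × 100.0 = 17.92 t
Checking each oxide sum on the weights just shown, under the basis named above (oxide sums agree with the targets inside rounding margins):
  SiO2: 7.356·0.3304 + 37.95·0.9950 = 40.19 t (target 40.19 t)
  ZrO2: 7.356·0.6686 = 4.918 t (target 4.918 t)
  ZnO: 25.65·0.9980 = 25.60 t (target 25.60 t)
  SrO: 16.27·0.6988 = 11.37 t (target 11.37 t)
  Al2O3: 27.16·0.6555 + 37.95·0.003000 = 17.92 t (target 17.92 t)
Glass-mass closure: Σ batch − LOI loss = 99.99 t (per-oxide target masses sum to 100.0 t; the stated basis being 100.0 t — a pure rounding effect).
Adding the batch up: Σ batch = 114.4 t; Σ batch·LOI gives LOI loss = 14.39 t; as yield: glass ÷ batch → 87.42%.

Batch per 100.0 t enamel:
  Zircon: 7.356 t
  ZnO: 25.65 t
  Gibbsite: 27.16 t
  Silica sand: 37.95 t
  Strontianite: 16.27 t
Total batch = 114.4 t; LOI loss = 14.39 t; yield = 87.42%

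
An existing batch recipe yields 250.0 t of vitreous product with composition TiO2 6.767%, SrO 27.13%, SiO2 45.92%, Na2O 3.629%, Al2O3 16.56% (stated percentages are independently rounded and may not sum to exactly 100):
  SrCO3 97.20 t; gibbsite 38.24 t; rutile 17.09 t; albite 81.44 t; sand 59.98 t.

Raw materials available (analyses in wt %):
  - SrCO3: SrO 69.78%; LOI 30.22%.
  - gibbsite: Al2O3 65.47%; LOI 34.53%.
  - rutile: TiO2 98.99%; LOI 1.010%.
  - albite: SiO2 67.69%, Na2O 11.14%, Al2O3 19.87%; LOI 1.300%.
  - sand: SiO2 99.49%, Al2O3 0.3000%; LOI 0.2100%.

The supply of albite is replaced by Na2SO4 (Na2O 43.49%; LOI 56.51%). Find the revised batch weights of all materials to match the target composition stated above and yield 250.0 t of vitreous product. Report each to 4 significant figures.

Revised batch per 250.0 t vitreous product:
  SrCO3: 97.20 t
  gibbsite: 62.71 t
  rutile: 17.09 t
  Na2SO4: 20.86 t
  sand: 115.4 t
Total batch = 313.3 t; LOI loss = 63.23 t

Mid-chain values are printed rounded off to 4 significant figures alongside each step — full precision is held all the way through; a single rounding yields every reported result — the derived quantities, which include totals, ignition loss, the yield, net glass mass, five oxide percentages, are recomputed in full precision, exactly as printed in the problem or answer text, from the batch weights at 250.0 t of glass.
The oxide mass targets at 250.0 t vitreous product:
  TiO2: 6.767% × 250.0 = 16.92 t
  SrO: 27.13% × 250.0 = 67.82 t
  SiO2: 45.92% × 250.0 = 114.8 t
  Na2O: 3.629% × 250.0 = 9.072 t
  Al2O3: 16.56% × 250.0 = 41.40 t
A balance pass over the oxides, from the weights as reported, at the basis given (sum by sum, the targets are met inside rounding margins):
  TiO2: 17.09·0.9899 = 16.92 t (target 16.92 t)
  SrO: 97.20·0.6978 = 67.83 t (target 67.82 t)
  SiO2: 115.4·0.9949 = 114.8 t (target 114.8 t)
  Na2O: 20.86·0.4349 = 9.072 t (target 9.072 t)
  Al2O3: 62.71·0.6547 + 115.4·0.003000 = 41.40 t (target 41.40 t)
Mass balance on the glass: total charge less LOI = 250.0 t (targets for the oxides total 250.0 t; with the basis standing at 250.0 t — differing by rounding only).
Whole-batch sum: Σ batch = 313.3 t; the LOI term Σ batch·LOI equals 63.23 t; yield, glass over the total, = 79.82%.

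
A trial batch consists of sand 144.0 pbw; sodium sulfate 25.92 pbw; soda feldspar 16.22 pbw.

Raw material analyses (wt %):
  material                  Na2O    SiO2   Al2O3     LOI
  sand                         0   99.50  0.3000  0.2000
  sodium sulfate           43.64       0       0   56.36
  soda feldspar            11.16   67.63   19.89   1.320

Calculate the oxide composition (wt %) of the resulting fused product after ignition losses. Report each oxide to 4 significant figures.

Mid-chain values are printed, with 4-significant-digit rounding, in the printout. All arithmetic runs at full float precision in every operation. Each reported value is rounded exactly once — all derived quantities are carried in full precision (yield, LOI, the totals, glass mass, the three compositions) using the weight values on 171.0 pbw of glass precisely as stated by the problem or the answer.
Oxide masses out of the charge:
  Na2O: 25.92·0.4364 + 16.22·0.1116 = 13.12 pbw
  SiO2: 144.0·0.9950 + 16.22·0.6763 = 154.2 pbw
  Al2O3: 144.0·0.003000 + 16.22·0.1989 = 3.658 pbw
LOI: 144.0·0.002000 + 25.92·0.5636 + 16.22·0.01320 = 15.11 pbw
Resulting glass, batch − LOI: 186.1 − 15.11 = 171.0 pbw (consistent with Σ oxide mass)
wt % = oxide mass / glass mass × 100

Glass mass = 171.0 pbw (batch 186.1 − LOI 15.11).
Composition: Na2O 7.672%, SiO2 90.19%, Al2O3 2.139%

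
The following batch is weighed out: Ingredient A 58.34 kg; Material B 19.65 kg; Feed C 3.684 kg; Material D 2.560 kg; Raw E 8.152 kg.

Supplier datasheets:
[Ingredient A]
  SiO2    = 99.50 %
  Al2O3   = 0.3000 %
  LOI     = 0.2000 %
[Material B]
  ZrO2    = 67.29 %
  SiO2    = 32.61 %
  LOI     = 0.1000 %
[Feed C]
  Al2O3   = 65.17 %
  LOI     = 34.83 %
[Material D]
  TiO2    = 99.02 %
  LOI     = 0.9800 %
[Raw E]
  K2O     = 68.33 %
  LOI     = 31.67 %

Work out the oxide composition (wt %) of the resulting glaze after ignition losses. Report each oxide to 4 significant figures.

Glass mass = 88.36 kg (batch 92.39 − LOI 4.026).
Composition: ZrO2 14.96%, SiO2 72.95%, TiO2 2.869%, Al2O3 2.915%, K2O 6.304%

Mid-chain values appear (rounded to four significant figures) in the working; all arithmetic holds exact precision from first step to last; a single rounding yields each reported result; all derived quantities, including five oxide percentages, totals, glass mass, yield, ignition loss, are carried starting from the weights at 88.36 kg of glass in full float precision exactly as shown in either problem or answer.
What the batch supplies per oxide:
  ZrO2: 19.65·0.6729 = 13.22 kg
  SiO2: 58.34·0.9950 + 19.65·0.3261 = 64.46 kg
  TiO2: 2.560·0.9902 = 2.535 kg
  Al2O3: 58.34·0.003000 + 3.684·0.6517 = 2.576 kg
  K2O: 8.152·0.6833 = 5.570 kg
LOI: 58.34·0.002000 + 19.65·0.001000 + 3.684·0.3483 + 2.560·0.009800 + 8.152·0.3167 = 4.026 kg
Net of LOI, the glass mass = 92.39 − 4.026 = 88.36 kg (= the summed oxide contributions)
oxide / glass × 100 gives the wt %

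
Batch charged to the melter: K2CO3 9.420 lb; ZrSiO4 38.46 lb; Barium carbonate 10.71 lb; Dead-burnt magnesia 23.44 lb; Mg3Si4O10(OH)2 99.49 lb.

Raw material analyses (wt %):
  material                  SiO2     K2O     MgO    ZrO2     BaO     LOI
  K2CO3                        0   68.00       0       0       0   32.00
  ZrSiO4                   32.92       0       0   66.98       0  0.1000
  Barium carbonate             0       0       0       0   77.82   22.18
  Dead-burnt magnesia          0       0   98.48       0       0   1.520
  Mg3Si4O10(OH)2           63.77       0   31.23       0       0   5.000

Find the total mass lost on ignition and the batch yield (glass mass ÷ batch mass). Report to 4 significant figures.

The whole derivation carries full float precision from start to finish. Intermediates are displayed (rounded to 4 significant digits) in the printout. Each reported figure is rounded a single time; all derived quantities (LOI, five oxide percentages, totals, the yield, net glass mass) are computed at full float precision using the weight values on 170.8 lb of glass, as set out in the problem or answer text.
Ignition loss by material:
  K2CO3: 9.420 × 0.3200 = 3.014 lb
  ZrSiO4: 38.46 × 0.001000 = 0.03846 lb
  Barium carbonate: 10.71 × 0.2218 = 2.375 lb
  Dead-burnt magnesia: 23.44 × 0.01520 = 0.3563 lb
  Mg3Si4O10(OH)2: 99.49 × 0.05000 = 4.974 lb
Total LOI = 10.76 lb
Glass = batch − LOI = 181.5 − 10.76 = 170.8 lb

LOI loss = 10.76 lb; glass = 170.8 lb; yield = 94.07%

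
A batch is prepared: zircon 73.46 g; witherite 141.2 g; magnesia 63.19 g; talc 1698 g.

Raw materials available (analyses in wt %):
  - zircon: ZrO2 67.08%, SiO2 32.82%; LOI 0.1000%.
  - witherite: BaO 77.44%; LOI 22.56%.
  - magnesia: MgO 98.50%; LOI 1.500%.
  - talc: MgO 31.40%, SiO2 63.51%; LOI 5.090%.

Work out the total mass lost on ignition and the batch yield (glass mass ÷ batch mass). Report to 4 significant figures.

Full float precision is held from first step to last — the intermediate values appear (rounded to 4 significant digits) alongside each step. Every reported number takes just one rounding — all derived quantities (yield, glass mass, totals, the four compositions, LOI) are carried at full precision from the weighed amounts for 1857 g of glass exactly as printed in problem or answer.
Material-by-material LOI:
  zircon: 73.46 × 0.001000 = 0.07346 g
  witherite: 141.2 × 0.2256 = 31.85 g
  magnesia: 63.19 × 0.01500 = 0.9478 g
  talc: 1698 × 0.05090 = 86.43 g
Total LOI = 119.3 g
Glass = batch − LOI = 1976 − 119.3 = 1857 g

LOI loss = 119.3 g; glass = 1857 g; yield = 93.96%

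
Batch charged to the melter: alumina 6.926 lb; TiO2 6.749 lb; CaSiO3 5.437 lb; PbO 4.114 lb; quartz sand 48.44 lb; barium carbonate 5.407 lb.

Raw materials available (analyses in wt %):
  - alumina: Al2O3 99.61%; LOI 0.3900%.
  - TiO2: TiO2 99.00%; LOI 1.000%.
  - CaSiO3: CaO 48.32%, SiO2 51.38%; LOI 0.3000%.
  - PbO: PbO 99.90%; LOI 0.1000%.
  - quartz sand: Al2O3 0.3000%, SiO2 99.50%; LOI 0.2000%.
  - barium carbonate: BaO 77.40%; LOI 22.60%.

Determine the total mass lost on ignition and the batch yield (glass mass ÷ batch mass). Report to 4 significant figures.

The intermediate values are displayed with 4-significant-figure rounding between the steps; all arithmetic holds full precision from start to finish; each reported number sees exactly one rounding. All derived quantities (the six compositions, ignition loss, glass mass, yield, the totals) are re-derived in exact precision starting from the weights for 75.64 lb of glass, as set out in either problem or answer.
Each material's LOI contribution:
  alumina: 6.926 × 0.003900 = 0.02701 lb
  TiO2: 6.749 × 0.01000 = 0.06749 lb
  CaSiO3: 5.437 × 0.003000 = 0.01631 lb
  PbO: 4.114 × 0.001000 = 0.004114 lb
  quartz sand: 48.44 × 0.002000 = 0.09688 lb
  barium carbonate: 5.407 × 0.2260 = 1.222 lb
Total LOI = 1.434 lb
Glass = batch − LOI = 77.07 − 1.434 = 75.64 lb

LOI loss = 1.434 lb; glass = 75.64 lb; yield = 98.14%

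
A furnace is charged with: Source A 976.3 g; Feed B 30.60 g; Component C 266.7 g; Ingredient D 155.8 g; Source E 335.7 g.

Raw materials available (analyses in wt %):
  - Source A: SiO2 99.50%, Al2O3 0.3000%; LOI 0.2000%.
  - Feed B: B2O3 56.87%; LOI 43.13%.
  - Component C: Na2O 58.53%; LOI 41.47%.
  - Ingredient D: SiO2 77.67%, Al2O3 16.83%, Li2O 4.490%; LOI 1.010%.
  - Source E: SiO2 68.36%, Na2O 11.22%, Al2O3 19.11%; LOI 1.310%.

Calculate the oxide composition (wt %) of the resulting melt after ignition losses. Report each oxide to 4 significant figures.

All arithmetic holds full precision through every step; values along the way are displayed rounded to 4 significant figures within the worked lines; every reported number is rounded exactly once; the derived quantities (the yield, totals, five oxide percentages, net glass mass, ignition loss) are recomputed in exact precision from the batch weights on 1633 g of glass exactly as printed in the question or the answer.
Mass of each oxide from the mix:
  SiO2: 976.3·0.9950 + 155.8·0.7767 + 335.7·0.6836 = 1322 g
  Na2O: 266.7·0.5853 + 335.7·0.1122 = 193.8 g
  Al2O3: 976.3·0.003000 + 155.8·0.1683 + 335.7·0.1911 = 93.30 g
  B2O3: 30.60·0.5687 = 17.40 g
  Li2O: 155.8·0.04490 = 6.995 g
LOI: 976.3·0.002000 + 30.60·0.4313 + 266.7·0.4147 + 155.8·0.01010 + 335.7·0.01310 = 131.7 g
The glass mass, total less LOI, = 1765 − 131.7 = 1633 g (equal to the oxide-mass sum)
wt % = 100 × oxide mass / glass mass

Glass mass = 1633 g (batch 1765 − LOI 131.7).
Composition: SiO2 80.93%, Na2O 11.86%, Al2O3 5.712%, B2O3 1.065%, Li2O 0.4283%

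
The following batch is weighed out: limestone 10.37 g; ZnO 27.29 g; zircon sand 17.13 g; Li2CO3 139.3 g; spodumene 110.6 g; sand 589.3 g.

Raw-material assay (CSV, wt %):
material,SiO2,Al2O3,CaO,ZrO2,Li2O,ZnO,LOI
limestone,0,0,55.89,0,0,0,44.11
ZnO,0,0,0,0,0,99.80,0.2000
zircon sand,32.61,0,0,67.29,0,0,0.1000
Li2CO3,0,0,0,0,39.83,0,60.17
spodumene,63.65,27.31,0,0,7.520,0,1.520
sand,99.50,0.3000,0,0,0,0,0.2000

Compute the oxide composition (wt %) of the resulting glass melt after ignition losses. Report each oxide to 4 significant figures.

Glass mass = 802.7 g (batch 894.0 − LOI 91.32).
Composition: SiO2 82.52%, Al2O3 3.983%, CaO 0.7221%, ZrO2 1.436%, Li2O 7.949%, ZnO 3.393%

The whole derivation keeps exact precision at each step. Rounding to four significant figures extends to every intermediate as displayed; every reported value receives exactly one rounding; the derived quantities (the totals, six oxide percentages, LOI, the yield, net glass mass) are rebuilt in full precision from the batch weights at 802.7 g of glass as set out in problem or answer.
Per-oxide mass from batch:
  SiO2: 17.13·0.3261 + 110.6·0.6365 + 589.3·0.9950 = 662.3 g
  Al2O3: 110.6·0.2731 + 589.3·0.003000 = 31.97 g
  CaO: 10.37·0.5589 = 5.796 g
  ZrO2: 17.13·0.6729 = 11.53 g
  Li2O: 139.3·0.3983 + 110.6·0.07520 = 63.80 g
  ZnO: 27.29·0.9980 = 27.24 g
LOI: 10.37·0.4411 + 27.29·0.002000 + 17.13·0.001000 + 139.3·0.6017 + 110.6·0.01520 + 589.3·0.002000 = 91.32 g
batch − LOI leaves glass = 894.0 − 91.32 = 802.7 g (equal to the oxide-mass sum)
each oxide over glass, ×100, is wt %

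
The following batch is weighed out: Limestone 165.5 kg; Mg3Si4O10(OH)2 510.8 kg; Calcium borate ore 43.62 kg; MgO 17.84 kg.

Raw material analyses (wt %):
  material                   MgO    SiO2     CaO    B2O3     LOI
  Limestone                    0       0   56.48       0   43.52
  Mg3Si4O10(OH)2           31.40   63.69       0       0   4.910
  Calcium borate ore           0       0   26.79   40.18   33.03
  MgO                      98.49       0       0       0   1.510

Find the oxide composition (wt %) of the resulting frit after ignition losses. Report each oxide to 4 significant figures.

Glass mass = 626.0 kg (batch 737.8 − LOI 111.8).
Composition: MgO 28.43%, SiO2 51.97%, CaO 16.80%, B2O3 2.800%

In-progress results are printed, rounded to four significant figures, between the steps; all internal work runs at full precision throughout; every reported result is rounded once only; derived quantities, which include glass mass, the yield, the totals, ignition loss, four oxide percentages, are re-derived in full precision, exactly as printed in question or answer, from the batch weights on 626.0 kg of glass.
Oxide-by-oxide delivered mass:
  MgO: 510.8·0.3140 + 17.84·0.9849 = 178.0 kg
  SiO2: 510.8·0.6369 = 325.3 kg
  CaO: 165.5·0.5648 + 43.62·0.2679 = 105.2 kg
  B2O3: 43.62·0.4018 = 17.53 kg
LOI: 165.5·0.4352 + 510.8·0.04910 + 43.62·0.3303 + 17.84·0.01510 = 111.8 kg
The glass mass, total less LOI, = 737.8 − 111.8 = 626.0 kg (equal to the oxide-mass sum)
percent by weight: oxide/glass ×100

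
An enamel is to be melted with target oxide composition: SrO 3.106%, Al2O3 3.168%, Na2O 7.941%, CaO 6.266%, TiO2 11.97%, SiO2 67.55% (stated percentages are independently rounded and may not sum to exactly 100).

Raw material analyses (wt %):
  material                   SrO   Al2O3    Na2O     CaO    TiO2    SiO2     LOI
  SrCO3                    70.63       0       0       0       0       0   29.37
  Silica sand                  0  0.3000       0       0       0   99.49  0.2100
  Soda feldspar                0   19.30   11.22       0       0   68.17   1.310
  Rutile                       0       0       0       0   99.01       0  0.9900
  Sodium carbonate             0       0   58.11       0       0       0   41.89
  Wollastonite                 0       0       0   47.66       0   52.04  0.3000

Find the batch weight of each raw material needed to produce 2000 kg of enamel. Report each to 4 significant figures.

Batch per 2000 kg enamel:
  SrCO3: 87.95 kg
  Silica sand: 1006 kg
  Soda feldspar: 312.7 kg
  Rutile: 241.8 kg
  Sodium carbonate: 212.9 kg
  Wollastonite: 262.9 kg
Total batch = 2124 kg; LOI loss = 124.4 kg; yield = 94.14%

Every computation carries full precision end to end; the intermediate values are displayed, rounded to four significant figures, in the working. Each reported figure includes exactly one rounding; all derived quantities, which include net glass mass, yield, the totals, LOI, the six compositions, are carried at full float precision, exactly as shown in question or answer, from the batch weights for 2000 kg of glass.
Per-oxide target masses for 2000 kg enamel:
  SrO: 3.106% × 2000 = 62.12 kg
  Al2O3: 3.168% × 2000 = 63.36 kg
  Na2O: 7.941% × 2000 = 158.8 kg
  CaO: 6.266% × 2000 = 125.3 kg
  TiO2: 11.97% × 2000 = 239.4 kg
  SiO2: 67.55% × 2000 = 1351 kg
Sums-versus-targets review on the weights just shown, at the basis given (target by target, the sums agree given rounding of the digits):
  SrO: 87.95·0.7063 = 62.12 kg (target 62.12 kg)
  Al2O3: 1006·0.003000 + 312.7·0.1930 = 63.37 kg (target 63.36 kg)
  Na2O: 312.7·0.1122 + 212.9·0.5811 = 158.8 kg (target 158.8 kg)
  CaO: 262.9·0.4766 = 125.3 kg (target 125.3 kg)
  TiO2: 241.8·0.9901 = 239.4 kg (target 239.4 kg)
  SiO2: 1006·0.9949 + 312.7·0.6817 + 262.9·0.5204 = 1351 kg (target 1351 kg)
Glass mass check: whole batch net of LOI = 2000 kg (the targets, summed, come to 2000 kg; with the basis standing at 2000 kg — deltas are rounding alone).
Summing the batch: Σ batch = 2124 kg; LOI loss = Σ batch·LOI = 124.4 kg; yield: glass divided by total = 94.14%.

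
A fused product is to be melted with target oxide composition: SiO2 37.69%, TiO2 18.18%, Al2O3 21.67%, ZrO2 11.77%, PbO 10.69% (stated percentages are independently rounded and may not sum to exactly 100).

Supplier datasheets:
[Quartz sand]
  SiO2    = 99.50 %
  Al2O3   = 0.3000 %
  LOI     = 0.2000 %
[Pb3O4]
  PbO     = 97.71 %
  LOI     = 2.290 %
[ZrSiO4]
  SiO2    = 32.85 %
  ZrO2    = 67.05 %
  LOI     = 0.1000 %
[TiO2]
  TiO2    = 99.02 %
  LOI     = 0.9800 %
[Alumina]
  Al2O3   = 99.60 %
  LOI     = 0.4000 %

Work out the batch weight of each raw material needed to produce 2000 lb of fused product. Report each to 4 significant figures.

Every computation holds full precision at all times; intermediates are printed, rounded to 4 significant digits, in the printout. Every reported number sees exactly one rounding; all derived quantities (five oxide percentages, glass mass, yield, totals, LOI) are rebuilt from the weighed amounts per 2000 lb of glass at full precision, as written in the problem or answer text.
Target oxide masses per 2000 lb fused product:
  SiO2: 37.69% × 2000 = 753.8 lb
  TiO2: 18.18% × 2000 = 363.6 lb
  Al2O3: 21.67% × 2000 = 433.4 lb
  ZrO2: 11.77% × 2000 = 235.4 lb
  PbO: 10.69% × 2000 = 213.8 lb
Checking each oxide sum on the weights just shown, for the quoted basis mass (summed amounts equal target values once rounding is allowed for):
  SiO2: 641.7·0.9950 + 351.1·0.3285 = 753.8 lb (target 753.8 lb)
  TiO2: 367.2·0.9902 = 363.6 lb (target 363.6 lb)
  Al2O3: 641.7·0.003000 + 433.2·0.9960 = 433.4 lb (target 433.4 lb)
  ZrO2: 351.1·0.6705 = 235.4 lb (target 235.4 lb)
  PbO: 218.8·0.9771 = 213.8 lb (target 213.8 lb)
Glass-mass bookkeeping: the batch minus its LOI: 2000 lb (per-oxide target masses sum to 2000 lb; versus the stated basis of 2000 lb — any gap is answer rounding).
Batch grand total — Σ batch = 2012 lb; LOI removed, Σ of batch·LOI: 11.98 lb; yield: glass divided by total = 99.40%.

Batch per 2000 lb fused product:
  Quartz sand: 641.7 lb
  Pb3O4: 218.8 lb
  ZrSiO4: 351.1 lb
  TiO2: 367.2 lb
  Alumina: 433.2 lb
Total batch = 2012 lb; LOI loss = 11.98 lb; yield = 99.40%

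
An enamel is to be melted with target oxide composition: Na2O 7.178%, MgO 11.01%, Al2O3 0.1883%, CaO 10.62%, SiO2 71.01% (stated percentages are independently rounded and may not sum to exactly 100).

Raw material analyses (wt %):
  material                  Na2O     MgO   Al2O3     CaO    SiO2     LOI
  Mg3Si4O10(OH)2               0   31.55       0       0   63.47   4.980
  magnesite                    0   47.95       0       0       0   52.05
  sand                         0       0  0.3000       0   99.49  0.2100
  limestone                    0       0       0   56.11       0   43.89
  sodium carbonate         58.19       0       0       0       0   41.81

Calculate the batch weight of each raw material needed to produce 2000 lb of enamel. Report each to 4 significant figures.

Batch per 2000 lb enamel:
  Mg3Si4O10(OH)2: 269.8 lb
  magnesite: 281.7 lb
  sand: 1255 lb
  limestone: 378.5 lb
  sodium carbonate: 246.7 lb
Total batch = 2432 lb; LOI loss = 432.0 lb; yield = 82.24%

Values along the way are shown rounded off to 4 significant digits across the worked steps — full precision is held through the solve. Exactly one rounding goes into each reported value. Derived quantities are re-derived starting from the weights at 2000 lb of glass at exact precision (totals, the five compositions, yield, LOI, net glass mass), as written in the problem or answer text.
Target masses of each oxide per 2000 lb enamel:
  Na2O: 7.178% × 2000 = 143.6 lb
  MgO: 11.01% × 2000 = 220.2 lb
  Al2O3: 0.1883% × 2000 = 3.766 lb
  CaO: 10.62% × 2000 = 212.4 lb
  SiO2: 71.01% × 2000 = 1420 lb
Sums-versus-targets review using the reported weights, at the basis given (each sum matches its target mass up to rounding of the answer):
  Na2O: 246.7·0.5819 = 143.6 lb (target 143.6 lb)
  MgO: 269.8·0.3155 + 281.7·0.4795 = 220.2 lb (target 220.2 lb)
  Al2O3: 1255·0.003000 = 3.765 lb (target 3.766 lb)
  CaO: 378.5·0.5611 = 212.4 lb (target 212.4 lb)
  SiO2: 269.8·0.6347 + 1255·0.9949 = 1420 lb (target 1420 lb)
Consistency of the glass mass: the batch minus its LOI: 2000 lb (summing oxide targets gives 2000 lb; the stated basis being 2000 lb — deltas are rounding alone).
Total batch = Σ batch = 2432 lb; ignition loss, Σ(batch × LOI) = 432.0 lb; yield = glass ÷ total batch = 82.24%.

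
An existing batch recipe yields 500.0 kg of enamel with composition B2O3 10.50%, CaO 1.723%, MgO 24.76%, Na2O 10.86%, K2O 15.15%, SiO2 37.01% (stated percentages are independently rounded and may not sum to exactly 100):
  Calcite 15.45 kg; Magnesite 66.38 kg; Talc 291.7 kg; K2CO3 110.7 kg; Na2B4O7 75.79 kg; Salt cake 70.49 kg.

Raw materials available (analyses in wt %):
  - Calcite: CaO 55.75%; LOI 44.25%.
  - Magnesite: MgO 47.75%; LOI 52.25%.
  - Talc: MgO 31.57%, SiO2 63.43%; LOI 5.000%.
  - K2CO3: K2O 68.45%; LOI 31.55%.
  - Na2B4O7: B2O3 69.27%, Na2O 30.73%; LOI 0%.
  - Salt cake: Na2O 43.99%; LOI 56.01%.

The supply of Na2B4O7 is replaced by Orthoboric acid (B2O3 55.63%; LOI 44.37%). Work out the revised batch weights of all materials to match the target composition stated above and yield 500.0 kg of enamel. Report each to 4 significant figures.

Revised batch per 500.0 kg enamel:
  Calcite: 15.45 kg
  Magnesite: 66.38 kg
  Talc: 291.7 kg
  K2CO3: 110.7 kg
  Orthoboric acid: 94.37 kg
  Salt cake: 123.4 kg
Total batch = 702.0 kg; LOI loss = 202.0 kg

The working math keeps full precision all the way through; values along the way are shown rounded to four significant digits in the printout; every reported figure is rounded just once; the derived quantities, including totals, the six compositions, the yield, LOI, glass mass, are carried starting from the weights for 500.0 kg of glass at full precision precisely as stated by the problem or answer text.
Oxide-by-oxide targets in 500.0 kg enamel:
  B2O3: 10.50% × 500.0 = 52.50 kg
  CaO: 1.723% × 500.0 = 8.615 kg
  MgO: 24.76% × 500.0 = 123.8 kg
  Na2O: 10.86% × 500.0 = 54.30 kg
  K2O: 15.15% × 500.0 = 75.75 kg
  SiO2: 37.01% × 500.0 = 185.0 kg
Mass-balance tally per oxide applying the batch weights above, under the basis named above (summed amounts equal target values net of answer rounding effects):
  B2O3: 94.37·0.5563 = 52.50 kg (target 52.50 kg)
  CaO: 15.45·0.5575 = 8.613 kg (target 8.615 kg)
  MgO: 66.38·0.4775 + 291.7·0.3157 = 123.8 kg (target 123.8 kg)
  Na2O: 123.4·0.4399 = 54.28 kg (target 54.30 kg)
  K2O: 110.7·0.6845 = 75.77 kg (target 75.75 kg)
  SiO2: 291.7·0.6343 = 185.0 kg (target 185.0 kg)
Glass mass check: batch Σ − ignition loss = 500.0 kg (targets for the oxides total 500.0 kg; basis as stated: 500.0 kg — rounding explains the deltas).
Batch grand total — Σ batch = 702.0 kg; loss to ignition Σ batch·LOI = 202.0 kg; yield: glass divided by total = 71.22%.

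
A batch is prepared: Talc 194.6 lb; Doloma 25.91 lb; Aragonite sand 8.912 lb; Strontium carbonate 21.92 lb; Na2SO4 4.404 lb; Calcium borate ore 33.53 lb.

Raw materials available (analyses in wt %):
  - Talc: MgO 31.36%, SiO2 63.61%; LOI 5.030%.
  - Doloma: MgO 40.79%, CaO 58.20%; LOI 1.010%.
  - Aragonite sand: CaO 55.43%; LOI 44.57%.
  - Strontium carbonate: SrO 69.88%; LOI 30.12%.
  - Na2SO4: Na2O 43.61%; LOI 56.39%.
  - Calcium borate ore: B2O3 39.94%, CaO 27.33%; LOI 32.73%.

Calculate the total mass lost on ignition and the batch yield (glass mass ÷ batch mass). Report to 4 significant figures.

LOI loss = 34.08 lb; glass = 255.2 lb; yield = 88.22%

In-progress results are shown with 4-significant-figure rounding as written. Each numeric step maintains full float precision end to end; every reported value is rounded once only — all derived quantities (the yield, the totals, the six compositions, net glass mass, ignition loss) are carried starting from the weights at 255.2 lb of glass at full float precision as quoted within the problem or the answer.
Per-material ignition loss:
  Talc: 194.6 × 0.05030 = 9.788 lb
  Doloma: 25.91 × 0.01010 = 0.2617 lb
  Aragonite sand: 8.912 × 0.4457 = 3.972 lb
  Strontium carbonate: 21.92 × 0.3012 = 6.602 lb
  Na2SO4: 4.404 × 0.5639 = 2.483 lb
  Calcium borate ore: 33.53 × 0.3273 = 10.97 lb
Total LOI = 34.08 lb
Glass = batch − LOI = 289.3 − 34.08 = 255.2 lb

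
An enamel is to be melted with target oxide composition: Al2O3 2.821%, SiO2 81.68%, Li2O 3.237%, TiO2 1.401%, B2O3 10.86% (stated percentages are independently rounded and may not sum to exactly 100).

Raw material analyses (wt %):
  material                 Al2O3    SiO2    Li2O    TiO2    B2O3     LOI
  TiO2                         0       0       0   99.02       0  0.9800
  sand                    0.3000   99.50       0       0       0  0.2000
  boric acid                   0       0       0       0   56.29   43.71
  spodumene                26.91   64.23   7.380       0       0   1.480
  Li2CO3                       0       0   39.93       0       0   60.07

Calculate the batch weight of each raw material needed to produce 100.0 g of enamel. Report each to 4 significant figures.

Batch per 100.0 g enamel:
  TiO2: 1.415 g
  sand: 75.87 g
  boric acid: 19.29 g
  spodumene: 9.637 g
  Li2CO3: 6.325 g
Total batch = 112.5 g; LOI loss = 12.54 g; yield = 88.86%

Intermediates are printed rounded off to 4 significant figures when written out — all arithmetic keeps full float precision from start to finish. Each reported value takes just one rounding — all derived quantities (yield, LOI, the totals, net glass mass, five oxide percentages) are rebuilt in full float precision from the weighed amounts for 100.0 g of glass, precisely as stated by the problem or answer text.
Target masses of each oxide per 100.0 g enamel:
  Al2O3: 2.821% × 100.0 = 2.821 g
  SiO2: 81.68% × 100.0 = 81.68 g
  Li2O: 3.237% × 100.0 = 3.237 g
  TiO2: 1.401% × 100.0 = 1.401 g
  B2O3: 10.86% × 100.0 = 10.86 g
A balance pass over the oxides, given the weights on record, under the basis named above (every target is met by its sum once rounding is allowed for):
  Al2O3: 75.87·0.003000 + 9.637·0.2691 = 2.821 g (target 2.821 g)
  SiO2: 75.87·0.9950 + 9.637·0.6423 = 81.68 g (target 81.68 g)
  Li2O: 9.637·0.07380 + 6.325·0.3993 = 3.237 g (target 3.237 g)
  TiO2: 1.415·0.9902 = 1.401 g (target 1.401 g)
  B2O3: 19.29·0.5629 = 10.86 g (target 10.86 g)
Mass balance on the glass: net batch after ignition = 100.0 g (the Σ of target masses is 100.0 g; against the stated basis, 100.0 g — rounding explains the deltas).
Adding the batch up: Σ batch = 112.5 g; loss to ignition Σ batch·LOI = 12.54 g; as yield: glass ÷ batch → 88.86%.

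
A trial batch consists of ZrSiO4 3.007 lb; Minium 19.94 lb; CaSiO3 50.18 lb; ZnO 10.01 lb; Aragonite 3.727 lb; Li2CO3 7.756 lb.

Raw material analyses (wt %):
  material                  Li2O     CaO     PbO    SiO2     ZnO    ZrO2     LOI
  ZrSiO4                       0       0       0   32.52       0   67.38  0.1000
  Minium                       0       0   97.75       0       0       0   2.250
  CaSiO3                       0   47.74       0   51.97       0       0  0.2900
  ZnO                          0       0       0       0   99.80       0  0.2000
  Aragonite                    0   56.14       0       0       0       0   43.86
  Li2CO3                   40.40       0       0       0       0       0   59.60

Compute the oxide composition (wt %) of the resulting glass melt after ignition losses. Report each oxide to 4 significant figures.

Each numeric step keeps exact precision all the way through; rounding to 4 significant figures applies to each intermediate as shown. Every reported result is rounded only once — all derived quantities are re-derived in full float precision (totals, six oxide percentages, glass mass, the yield, ignition loss) from the batch weights at 87.75 lb of glass as set out in the problem or answer text.
Oxide-by-oxide delivered mass:
  Li2O: 7.756·0.4040 = 3.133 lb
  CaO: 50.18·0.4774 + 3.727·0.5614 = 26.05 lb
  PbO: 19.94·0.9775 = 19.49 lb
  SiO2: 3.007·0.3252 + 50.18·0.5197 = 27.06 lb
  ZnO: 10.01·0.9980 = 9.990 lb
  ZrO2: 3.007·0.6738 = 2.026 lb
LOI: 3.007·0.001000 + 19.94·0.02250 + 50.18·0.002900 + 10.01·0.002000 + 3.727·0.4386 + 7.756·0.5960 = 6.874 lb
batch − LOI leaves glass = 94.62 − 6.874 = 87.75 lb (matching Σ of the oxides)
each wt % is 100 × oxide ÷ glass

Glass mass = 87.75 lb (batch 94.62 − LOI 6.874).
Composition: Li2O 3.571%, CaO 29.69%, PbO 22.21%, SiO2 30.84%, ZnO 11.39%, ZrO2 2.309%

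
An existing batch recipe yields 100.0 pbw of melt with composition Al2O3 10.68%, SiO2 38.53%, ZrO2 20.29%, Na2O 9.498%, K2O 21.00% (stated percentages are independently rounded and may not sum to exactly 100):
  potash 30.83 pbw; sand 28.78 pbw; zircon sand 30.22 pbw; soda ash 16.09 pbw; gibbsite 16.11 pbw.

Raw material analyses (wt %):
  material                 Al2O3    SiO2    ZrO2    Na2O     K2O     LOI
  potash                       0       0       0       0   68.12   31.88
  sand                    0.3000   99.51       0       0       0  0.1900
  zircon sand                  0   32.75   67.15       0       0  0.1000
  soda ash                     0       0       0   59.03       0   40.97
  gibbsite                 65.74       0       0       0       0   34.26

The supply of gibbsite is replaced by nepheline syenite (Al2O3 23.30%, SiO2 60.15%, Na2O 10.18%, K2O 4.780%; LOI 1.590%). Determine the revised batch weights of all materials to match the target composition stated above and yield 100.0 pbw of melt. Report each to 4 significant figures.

All arithmetic maintains full precision from start to finish; mid-chain values are printed, rounded to four significant figures, alongside each step — exactly one rounding lands on every reported figure. All derived quantities (the five compositions, LOI, yield, totals, net glass mass) are rebuilt using the weight values for 100.0 pbw of glass at full precision precisely as stated by the question or the answer.
Per-oxide target masses for 100.0 pbw melt:
  Al2O3: 10.68% × 100.0 = 10.68 pbw
  SiO2: 38.53% × 100.0 = 38.53 pbw
  ZrO2: 20.29% × 100.0 = 20.29 pbw
  Na2O: 9.498% × 100.0 = 9.498 pbw
  K2O: 21.00% × 100.0 = 21.00 pbw
Checking each oxide sum per the reported batch figures, under the basis named above (sum by sum, the targets are met once rounding is allowed for):
  Al2O3: 1.077·0.003000 + 45.82·0.2330 = 10.68 pbw (target 10.68 pbw)
  SiO2: 1.077·0.9951 + 30.22·0.3275 + 45.82·0.6015 = 38.53 pbw (target 38.53 pbw)
  ZrO2: 30.22·0.6715 = 20.29 pbw (target 20.29 pbw)
  Na2O: 8.188·0.5903 + 45.82·0.1018 = 9.498 pbw (target 9.498 pbw)
  K2O: 27.61·0.6812 + 45.82·0.04780 = 21.00 pbw (target 21.00 pbw)
Mass balance on the glass: whole batch net of LOI = 100.0 pbw (the targets, summed, come to 100.0 pbw; with the basis standing at 100.0 pbw — deltas are rounding alone).
Adding the batch up: Σ batch = 112.9 pbw; the LOI term Σ batch·LOI equals 12.92 pbw; yield, glass over the total, = 88.56%.

Revised batch per 100.0 pbw melt:
  potash: 27.61 pbw
  sand: 1.077 pbw
  zircon sand: 30.22 pbw
  soda ash: 8.188 pbw
  nepheline syenite: 45.82 pbw
Total batch = 112.9 pbw; LOI loss = 12.92 pbw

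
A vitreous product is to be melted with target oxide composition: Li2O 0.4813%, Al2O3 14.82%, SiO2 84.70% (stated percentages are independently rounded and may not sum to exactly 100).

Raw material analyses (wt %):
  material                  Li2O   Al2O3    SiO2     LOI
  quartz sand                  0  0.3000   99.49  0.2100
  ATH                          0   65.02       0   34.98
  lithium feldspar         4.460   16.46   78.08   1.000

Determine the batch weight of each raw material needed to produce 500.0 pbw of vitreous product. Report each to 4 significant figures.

Batch per 500.0 pbw vitreous product:
  quartz sand: 383.3 pbw
  ATH: 98.54 pbw
  lithium feldspar: 53.96 pbw
Total batch = 535.8 pbw; LOI loss = 35.81 pbw; yield = 93.32%

The working math maintains exact precision end to end — in-progress results are printed, rounded to 4 significant figures, between the steps — every reported value includes exactly one rounding — derived quantities, including totals, three oxide percentages, ignition loss, the yield, glass mass, are re-derived starting from the weights for 500.0 pbw of glass at full float precision exactly as shown in the problem or the answer.
Per-oxide target masses for 500.0 pbw vitreous product:
  Li2O: 0.4813% × 500.0 = 2.406 pbw
  Al2O3: 14.82% × 500.0 = 74.10 pbw
  SiO2: 84.70% × 500.0 = 423.5 pbw
Sums-versus-targets review given the weights on record, on the stated basis (summed amounts equal target values inside rounding margins):
  Li2O: 53.96·0.04460 = 2.407 pbw (target 2.406 pbw)
  Al2O3: 383.3·0.003000 + 98.54·0.6502 + 53.96·0.1646 = 74.10 pbw (target 74.10 pbw)
  SiO2: 383.3·0.9949 + 53.96·0.7808 = 423.5 pbw (target 423.5 pbw)
Glass-mass sanity pass: batch Σ − ignition loss = 500.0 pbw (the Σ of target masses is 500.0 pbw; the stated basis being 500.0 pbw — any gap is answer rounding).
Summing the batch: Σ batch = 535.8 pbw; loss to ignition Σ batch·LOI = 35.81 pbw; the yield ratio, glass ÷ batch: 93.32%.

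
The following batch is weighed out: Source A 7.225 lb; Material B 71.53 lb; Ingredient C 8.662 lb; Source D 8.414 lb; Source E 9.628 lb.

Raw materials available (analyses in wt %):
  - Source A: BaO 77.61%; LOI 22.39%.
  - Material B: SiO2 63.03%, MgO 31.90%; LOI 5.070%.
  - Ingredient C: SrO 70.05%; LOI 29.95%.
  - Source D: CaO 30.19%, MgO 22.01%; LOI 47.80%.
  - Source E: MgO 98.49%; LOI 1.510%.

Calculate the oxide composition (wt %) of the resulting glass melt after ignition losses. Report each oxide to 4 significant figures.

In-progress results are printed, with 4-significant-digit rounding, on the page — each numeric step runs at full float precision end to end; each reported figure takes exactly one rounding. The derived quantities, which include the five compositions, net glass mass, LOI, totals, the yield, are computed in full float precision, as quoted within the problem or the answer, starting from the weights on 93.45 lb of glass.
Delivered oxide masses:
  CaO: 8.414·0.3019 = 2.540 lb
  BaO: 7.225·0.7761 = 5.607 lb
  SrO: 8.662·0.7005 = 6.068 lb
  SiO2: 71.53·0.6303 = 45.09 lb
  MgO: 71.53·0.3190 + 8.414·0.2201 + 9.628·0.9849 = 34.15 lb
LOI: 7.225·0.2239 + 71.53·0.05070 + 8.662·0.2995 + 8.414·0.4780 + 9.628·0.01510 = 12.01 lb
batch − LOI leaves glass = 105.5 − 12.01 = 93.45 lb (= Σ oxide masses)
each oxide over glass, ×100, is wt %

Glass mass = 93.45 lb (batch 105.5 − LOI 12.01).
Composition: CaO 2.718%, BaO 6.000%, SrO 6.493%, SiO2 48.24%, MgO 36.55%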